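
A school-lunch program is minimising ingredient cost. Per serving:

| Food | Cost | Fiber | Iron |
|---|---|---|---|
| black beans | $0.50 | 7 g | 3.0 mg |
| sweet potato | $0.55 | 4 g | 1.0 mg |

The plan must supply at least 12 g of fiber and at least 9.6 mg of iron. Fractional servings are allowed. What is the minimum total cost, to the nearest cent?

$1.60

An LP optimum is at a vertex; with two nutrient constraints at most two foods are used. Check each candidate.
black beans only: max(12/7, 9.6/3.0) = 3.2 servings → $1.60.
sweet potato only: max(12/4, 9.6/1.0) = 9.6 servings → $5.28.
black beans + sweet potato with both targets exact would need a negative amount; discard.
Cheapest feasible corner: $1.60.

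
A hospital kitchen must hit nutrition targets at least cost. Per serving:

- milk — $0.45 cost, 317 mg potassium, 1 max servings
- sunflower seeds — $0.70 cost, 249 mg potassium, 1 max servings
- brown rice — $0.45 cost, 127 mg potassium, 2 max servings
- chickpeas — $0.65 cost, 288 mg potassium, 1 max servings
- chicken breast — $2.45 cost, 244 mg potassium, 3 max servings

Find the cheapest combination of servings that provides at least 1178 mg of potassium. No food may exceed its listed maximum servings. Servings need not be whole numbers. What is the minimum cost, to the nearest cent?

$3.40

Cost per mg of potassium: milk $0.0014, chickpeas $0.0023, sunflower seeds $0.0028, brown rice $0.0035, chicken breast $0.0100.
Take 1 serving of milk: +317.0 mg potassium for $0.45 (total $0.45, still need 861.0 mg).
Take 1 serving of chickpeas: +288.0 mg potassium for $0.65 (total $1.10, still need 573.0 mg).
Take 1 serving of sunflower seeds: +249.0 mg potassium for $0.70 (total $1.80, still need 324.0 mg).
Take 2 servings of brown rice: +254.0 mg potassium for $0.90 (total $2.70, still need 70.0 mg).
Take 0.2869 servings of chicken breast: +70.0 mg potassium for $0.70 (total $3.40, still need 0.0 mg).
Greedy by cheapest-per-mg is optimal for a single linear constraint, so the minimum cost is $3.40.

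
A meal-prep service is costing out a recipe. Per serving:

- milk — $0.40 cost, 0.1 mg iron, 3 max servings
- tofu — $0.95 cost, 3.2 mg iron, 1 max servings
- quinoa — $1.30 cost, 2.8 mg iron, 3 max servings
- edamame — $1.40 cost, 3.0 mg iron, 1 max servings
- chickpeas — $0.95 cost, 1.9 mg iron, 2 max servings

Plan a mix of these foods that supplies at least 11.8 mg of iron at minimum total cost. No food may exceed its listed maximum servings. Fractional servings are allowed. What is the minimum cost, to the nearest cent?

Cost per mg of iron: tofu $0.2969, quinoa $0.4643, edamame $0.4667, chickpeas $0.5000, milk $4.0000.
Take 1 serving of tofu: +3.2 mg iron for $0.95 (total $0.95, still need 8.6 mg).
Take 3 servings of quinoa: +8.4 mg iron for $3.90 (total $4.85, still need 0.2 mg).
Take 0.06667 servings of edamame: +0.2 mg iron for $0.09 (total $4.94, still need 0.0 mg).
Greedy by cheapest-per-mg is optimal for a single linear constraint, so the minimum cost is $4.94.

$4.94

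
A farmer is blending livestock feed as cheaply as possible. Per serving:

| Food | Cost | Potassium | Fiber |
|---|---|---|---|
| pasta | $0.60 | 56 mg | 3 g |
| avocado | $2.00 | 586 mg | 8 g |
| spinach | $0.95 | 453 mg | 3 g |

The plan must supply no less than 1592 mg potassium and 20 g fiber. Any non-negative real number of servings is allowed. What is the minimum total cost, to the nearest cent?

This is a tiny linear program; its minimum lies at a vertex of the feasible set. List the vertices and price them.
pasta only: max(1592/56, 20/3) = 28.43 servings → $17.06.
avocado only: max(1592/586, 20/8) = 2.717 servings → $5.43.
spinach only: max(1592/453, 20/3) = 6.667 servings → $6.33.
pasta + avocado: the both-tight solution has a negative serving — not a feasible corner.
pasta + spinach with both tight: 3.597 servings and 3.07 servings → $5.07.
avocado + spinach with both tight: 2.296 servings and 0.5445 servings → $5.11.
So the least-cost plan costs $5.07.

$5.07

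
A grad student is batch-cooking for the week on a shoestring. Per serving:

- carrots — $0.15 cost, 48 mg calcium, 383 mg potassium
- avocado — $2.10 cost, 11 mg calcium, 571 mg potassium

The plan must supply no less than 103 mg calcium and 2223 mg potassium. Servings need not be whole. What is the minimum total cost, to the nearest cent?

$0.87

Two binding constraints pin down two serving amounts, so the optimal mix uses at most two foods. The candidates are each food alone (scaled to the tighter of calcium/potassium) and each pair with both constraints tight.
carrots only: max(103/48, 2223/383) = 5.804 servings → $0.87.
avocado only: max(103/11, 2223/571) = 9.364 servings → $19.66.
carrots + avocado with both tight: 1.481 servings and 2.9 servings → $6.31.
So the least-cost plan costs $0.87.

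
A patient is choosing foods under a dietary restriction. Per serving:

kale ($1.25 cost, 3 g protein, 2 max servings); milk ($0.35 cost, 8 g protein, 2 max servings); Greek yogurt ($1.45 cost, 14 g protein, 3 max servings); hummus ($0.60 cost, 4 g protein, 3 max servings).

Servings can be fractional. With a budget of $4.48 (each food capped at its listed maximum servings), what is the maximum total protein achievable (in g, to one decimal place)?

52.5 g

Protein per dollar: milk 22.86, Greek yogurt 9.655, hummus 6.667, kale 2.4.
Take 2 servings of milk: spends $0.70, +16.0 g protein (running total 16.0 g).
Take 2.607 servings of Greek yogurt: spends $3.78, +36.5 g protein (running total 52.5 g).
Greedy by best ratio exhausts the cost allowance optimally: 52.5 g.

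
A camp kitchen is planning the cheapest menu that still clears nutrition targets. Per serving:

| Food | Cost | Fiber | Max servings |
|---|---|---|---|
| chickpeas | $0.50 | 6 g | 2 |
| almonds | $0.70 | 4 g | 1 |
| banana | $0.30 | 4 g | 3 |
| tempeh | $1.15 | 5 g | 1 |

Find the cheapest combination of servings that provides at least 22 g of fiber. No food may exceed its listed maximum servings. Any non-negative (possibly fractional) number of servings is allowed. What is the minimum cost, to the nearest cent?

Cost per g of fiber: banana $0.0750, chickpeas $0.0833, almonds $0.1750, tempeh $0.2300.
Take 3 servings of banana: +12.0 g fiber for $0.90 (total $0.90, still need 10.0 g).
Take 1.667 servings of chickpeas: +10.0 g fiber for $0.83 (total $1.73, still need 0.0 g).
Filling from the cheapest source first is optimal under one linear minimum: $1.73.

$1.73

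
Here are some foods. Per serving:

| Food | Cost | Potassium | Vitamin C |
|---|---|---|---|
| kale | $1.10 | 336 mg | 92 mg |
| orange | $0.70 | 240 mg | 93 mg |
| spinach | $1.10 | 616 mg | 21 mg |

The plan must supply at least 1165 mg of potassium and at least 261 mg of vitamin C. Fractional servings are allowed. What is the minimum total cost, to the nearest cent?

The cheapest plan sits at a corner of the feasible region — with two constraints it uses at most two foods.
kale only: max(1165/336, 261/92) = 3.467 servings → $3.81.
orange only: max(1165/240, 261/93) = 4.854 servings → $3.40.
spinach only: max(1165/616, 261/21) = 12.43 servings → $13.67.
kale + orange: intersection lies outside the first quadrant.
kale + spinach with both tight: 2.747 servings and 0.3927 servings → $3.45.
orange + spinach with both tight: 2.609 servings and 0.8748 servings → $2.79.
So the least-cost plan costs $2.79.

$2.79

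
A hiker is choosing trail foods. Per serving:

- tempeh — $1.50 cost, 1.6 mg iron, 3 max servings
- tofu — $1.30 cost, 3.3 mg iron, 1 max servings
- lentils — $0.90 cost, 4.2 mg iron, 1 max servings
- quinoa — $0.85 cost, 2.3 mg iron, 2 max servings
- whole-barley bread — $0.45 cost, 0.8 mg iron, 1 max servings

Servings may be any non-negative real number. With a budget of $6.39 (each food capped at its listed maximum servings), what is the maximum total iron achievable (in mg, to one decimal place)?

Iron per dollar: lentils 4.667, quinoa 2.706, tofu 2.538, whole-barley bread 1.778, tempeh 1.067.
Take 1 serving of lentils: spends $0.90, +4.2 mg iron (running total 4.2 mg).
Take 2 servings of quinoa: spends $1.70, +4.6 mg iron (running total 8.8 mg).
Take 1 serving of tofu: spends $1.30, +3.3 mg iron (running total 12.1 mg).
Take 1 serving of whole-barley bread: spends $0.45, +0.8 mg iron (running total 12.9 mg).
Take 1.36 servings of tempeh: spends $2.04, +2.2 mg iron (running total 15.1 mg).
Filling greedily by iron-per-dollar is optimal for one linear limit, giving 15.1 mg.

15.1 mg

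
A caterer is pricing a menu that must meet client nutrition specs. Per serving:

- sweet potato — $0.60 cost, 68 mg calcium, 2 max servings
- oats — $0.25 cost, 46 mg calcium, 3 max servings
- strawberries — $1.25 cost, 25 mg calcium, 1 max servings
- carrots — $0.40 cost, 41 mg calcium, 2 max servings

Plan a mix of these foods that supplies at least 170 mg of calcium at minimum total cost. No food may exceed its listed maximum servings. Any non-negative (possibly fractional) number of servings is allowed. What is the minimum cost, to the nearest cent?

$1.03

Cost per mg of calcium: oats $0.0054, sweet potato $0.0088, carrots $0.0098, strawberries $0.0500.
Take 3 servings of oats: +138.0 mg calcium for $0.75 (total $0.75, still need 32.0 mg).
Take 0.4706 servings of sweet potato: +32.0 mg calcium for $0.28 (total $1.03, still need 0.0 mg).
Greedy by cheapest-per-mg is optimal for a single linear constraint, so the minimum cost is $1.03.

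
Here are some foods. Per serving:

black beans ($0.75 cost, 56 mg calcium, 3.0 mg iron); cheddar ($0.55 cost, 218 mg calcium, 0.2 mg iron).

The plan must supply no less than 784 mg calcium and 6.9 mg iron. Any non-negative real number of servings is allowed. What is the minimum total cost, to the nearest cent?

$3.25

Check every corner: each single food scaled to meet both minima, and each pair solved so both constraints bind.
black beans only: max(784/56, 6.9/3.0) = 14 servings → $10.50.
cheddar only: max(784/218, 6.9/0.2) = 34.5 servings → $18.98.
black beans + cheddar with both tight: 2.096 servings and 3.058 servings → $3.25.
So the least-cost plan costs $3.25.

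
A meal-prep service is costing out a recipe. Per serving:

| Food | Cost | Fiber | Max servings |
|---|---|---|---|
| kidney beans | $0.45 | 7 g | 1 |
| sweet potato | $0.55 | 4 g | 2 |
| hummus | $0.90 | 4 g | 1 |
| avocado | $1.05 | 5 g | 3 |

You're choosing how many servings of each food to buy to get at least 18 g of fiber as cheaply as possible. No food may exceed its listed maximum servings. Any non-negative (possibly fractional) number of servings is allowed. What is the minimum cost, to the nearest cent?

Cost per g of fiber: kidney beans $0.0643, sweet potato $0.1375, avocado $0.2100, hummus $0.2250.
Take 1 serving of kidney beans: +7.0 g fiber for $0.45 (total $0.45, still need 11.0 g).
Take 2 servings of sweet potato: +8.0 g fiber for $1.10 (total $1.55, still need 3.0 g).
Take 0.6 servings of avocado: +3.0 g fiber for $0.63 (total $2.18, still need 0.0 g).
Filling from the cheapest source first is optimal under one linear minimum: $2.18.

$2.18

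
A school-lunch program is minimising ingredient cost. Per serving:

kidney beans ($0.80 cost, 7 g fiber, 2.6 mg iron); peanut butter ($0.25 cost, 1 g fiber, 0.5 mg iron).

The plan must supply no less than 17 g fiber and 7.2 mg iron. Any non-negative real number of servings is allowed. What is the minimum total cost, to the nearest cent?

$2.22

kidney beans only: max(17/7, 7.2/2.6) = 2.769 servings → $2.22.
peanut butter only: max(17/1, 7.2/0.5) = 17 servings → $4.25.
kidney beans + peanut butter with both tight: 1.444 servings and 6.889 servings → $2.88.
Cheapest feasible corner: $2.22.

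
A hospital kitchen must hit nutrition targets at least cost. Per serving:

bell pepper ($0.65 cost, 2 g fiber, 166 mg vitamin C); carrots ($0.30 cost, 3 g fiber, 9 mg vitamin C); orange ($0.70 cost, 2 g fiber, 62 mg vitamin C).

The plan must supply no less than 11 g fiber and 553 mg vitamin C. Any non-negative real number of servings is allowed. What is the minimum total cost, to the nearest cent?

This is a tiny linear program; its minimum lies at a vertex of the feasible set. List the vertices and price them.
bell pepper only: max(11/2, 553/166) = 5.5 servings → $3.58.
carrots only: max(11/3, 553/9) = 61.44 servings → $18.43.
orange only: max(11/2, 553/62) = 8.919 servings → $6.24.
bell pepper + carrots with both tight: 3.25 servings and 1.5 servings → $2.56.
bell pepper + orange with both tight: 2.038 servings and 3.462 servings → $3.75.
carrots + orange with both targets exact would need a negative amount; discard.
Cheapest feasible corner: $2.56.

$2.56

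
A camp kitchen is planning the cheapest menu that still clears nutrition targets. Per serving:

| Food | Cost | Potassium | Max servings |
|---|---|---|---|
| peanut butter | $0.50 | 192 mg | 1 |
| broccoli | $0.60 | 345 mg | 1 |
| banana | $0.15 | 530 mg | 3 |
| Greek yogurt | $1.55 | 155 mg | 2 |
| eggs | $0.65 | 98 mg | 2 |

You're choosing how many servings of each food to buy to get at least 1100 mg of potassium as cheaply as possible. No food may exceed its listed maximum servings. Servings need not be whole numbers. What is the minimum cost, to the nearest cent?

$0.31

Cost per mg of potassium: banana $0.0003, broccoli $0.0017, peanut butter $0.0026, eggs $0.0066, Greek yogurt $0.0100.
Take 2.075 servings of banana: +1100.0 mg potassium for $0.31 (total $0.31, still need 0.0 mg).
Greedy by cheapest-per-mg is optimal for a single linear constraint, so the minimum cost is $0.31.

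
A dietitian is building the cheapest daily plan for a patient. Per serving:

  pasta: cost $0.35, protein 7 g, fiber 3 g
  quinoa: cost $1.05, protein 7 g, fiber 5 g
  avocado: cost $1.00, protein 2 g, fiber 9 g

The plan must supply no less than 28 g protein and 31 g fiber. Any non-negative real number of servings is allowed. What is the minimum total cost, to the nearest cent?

pasta only: max(28/7, 31/3) = 10.33 servings → $3.62.
quinoa only: max(28/7, 31/5) = 6.2 servings → $6.51.
avocado only: max(28/2, 31/9) = 14 servings → $14.00.
pasta + quinoa: the both-tight solution has a negative serving — not a feasible corner.
pasta + avocado with both tight: 3.333 servings and 2.333 servings → $3.50.
quinoa + avocado with both tight: 3.585 servings and 1.453 servings → $5.22.
The minimum over all feasible corners is $3.50.

$3.50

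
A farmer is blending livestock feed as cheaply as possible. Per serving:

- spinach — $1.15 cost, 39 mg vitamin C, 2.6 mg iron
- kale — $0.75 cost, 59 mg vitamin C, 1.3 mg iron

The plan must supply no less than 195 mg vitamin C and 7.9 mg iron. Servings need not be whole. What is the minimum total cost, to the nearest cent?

Two binding constraints pin down two serving amounts, so the optimal mix uses at most two foods. The candidates are each food alone (scaled to the tighter of vitamin C/iron) and each pair with both constraints tight.
spinach only: max(195/39, 7.9/2.6) = 5 servings → $5.75.
kale only: max(195/59, 7.9/1.3) = 6.077 servings → $4.56.
spinach + kale with both tight: 2.07 servings and 1.937 servings → $3.83.
The minimum over all feasible corners is $3.83.

$3.83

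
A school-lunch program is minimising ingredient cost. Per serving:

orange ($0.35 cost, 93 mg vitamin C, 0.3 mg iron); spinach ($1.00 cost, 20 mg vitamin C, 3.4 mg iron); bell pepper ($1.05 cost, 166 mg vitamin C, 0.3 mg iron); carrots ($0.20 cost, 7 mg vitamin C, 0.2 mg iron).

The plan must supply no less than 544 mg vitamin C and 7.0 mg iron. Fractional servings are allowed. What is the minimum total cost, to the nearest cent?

With two linear requirements the optimum uses one or two foods; enumerate the corners.
orange only: max(544/93, 7.0/0.3) = 23.33 servings → $8.17.
spinach only: max(544/20, 7.0/3.4) = 27.2 servings → $27.20.
bell pepper only: max(544/166, 7.0/0.3) = 23.33 servings → $24.50.
carrots only: max(544/7, 7.0/0.2) = 77.71 servings → $15.54.
orange + spinach with both tight: 5.511 servings and 1.573 servings → $3.50.
orange + bell pepper with both targets exact would need a negative amount; discard.
orange + carrots with both tight: 3.624 servings and 29.56 servings → $7.18.
spinach + bell pepper with both tight: 1.789 servings and 3.062 servings → $5.00.
spinach + carrots: the both-tight solution has a negative serving — not a feasible corner.
bell pepper + carrots with both tight: 1.923 servings and 32.12 servings → $8.44.
Cheapest feasible corner: $3.50.

$3.50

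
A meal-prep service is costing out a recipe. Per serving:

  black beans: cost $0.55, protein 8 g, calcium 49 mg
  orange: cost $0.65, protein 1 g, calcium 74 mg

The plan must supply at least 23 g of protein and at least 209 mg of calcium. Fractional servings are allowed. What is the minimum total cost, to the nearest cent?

$2.16

Compare the cost at each extreme point of the feasible region.
black beans only: max(23/8, 209/49) = 4.265 servings → $2.35.
orange only: max(23/1, 209/74) = 23 servings → $14.95.
black beans + orange with both tight: 2.75 servings and 1.004 servings → $2.16.
So the least-cost plan costs $2.16.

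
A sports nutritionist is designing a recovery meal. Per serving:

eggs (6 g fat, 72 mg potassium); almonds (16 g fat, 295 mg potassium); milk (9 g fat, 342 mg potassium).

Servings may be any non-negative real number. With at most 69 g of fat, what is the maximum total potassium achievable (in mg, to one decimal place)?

Potassium per g fat: milk 38, almonds 18.44, eggs 12.
With no serving limits, spend the whole fat allowance on milk: 69 g / 9 g × 342 mg = 2622.0 mg.

2622.0 mg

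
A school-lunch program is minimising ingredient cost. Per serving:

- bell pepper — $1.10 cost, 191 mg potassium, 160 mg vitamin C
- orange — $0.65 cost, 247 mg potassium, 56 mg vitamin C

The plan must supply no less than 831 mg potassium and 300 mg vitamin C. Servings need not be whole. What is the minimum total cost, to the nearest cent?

$2.76

At the optimum either one food covers both requirements or two foods hit both targets exactly; no other combination can be cheaper.
bell pepper only: max(831/191, 300/160) = 4.351 servings → $4.79.
orange only: max(831/247, 300/56) = 5.357 servings → $3.48.
bell pepper + orange with both tight: 0.9563 servings and 2.625 servings → $2.76.
So the least-cost plan costs $2.76.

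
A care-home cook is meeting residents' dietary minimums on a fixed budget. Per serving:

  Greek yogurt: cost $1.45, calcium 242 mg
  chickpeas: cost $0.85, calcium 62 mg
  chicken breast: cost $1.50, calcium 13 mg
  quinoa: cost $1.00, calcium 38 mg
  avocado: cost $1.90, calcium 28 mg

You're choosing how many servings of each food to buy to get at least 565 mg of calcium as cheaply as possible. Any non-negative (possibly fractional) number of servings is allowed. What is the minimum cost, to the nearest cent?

Cost per mg of calcium: Greek yogurt $0.0060, chickpeas $0.0137, quinoa $0.0263, avocado $0.0679, chicken breast $0.1154.
With no serving limits, use only Greek yogurt: 565 mg / 242 mg = 2.335 servings × $1.45 = $3.39.

$3.39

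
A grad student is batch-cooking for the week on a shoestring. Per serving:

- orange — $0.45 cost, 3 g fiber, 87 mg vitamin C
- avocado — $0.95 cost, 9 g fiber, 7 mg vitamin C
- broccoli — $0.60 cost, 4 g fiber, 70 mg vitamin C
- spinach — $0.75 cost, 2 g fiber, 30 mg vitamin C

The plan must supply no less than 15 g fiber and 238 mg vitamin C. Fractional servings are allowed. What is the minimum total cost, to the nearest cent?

$1.94

Check every corner: each single food scaled to meet both minima, and each pair solved so both constraints bind.
orange only: max(15/3, 238/87) = 5 servings → $2.25.
avocado only: max(15/9, 238/7) = 34 servings → $32.30.
broccoli only: max(15/4, 238/70) = 3.75 servings → $2.25.
spinach only: max(15/2, 238/30) = 7.933 servings → $5.95.
orange + avocado with both tight: 2.673 servings and 0.7756 servings → $1.94.
orange + broccoli: the both-tight solution has a negative serving — not a feasible corner.
orange + spinach with both tight: 0.3095 servings and 7.036 servings → $5.42.
avocado + broccoli with both tight: 0.1628 servings and 3.384 servings → $2.18.
avocado + spinach: the both-tight solution has a negative serving — not a feasible corner.
broccoli + spinach with both tight: 1.3 servings and 4.9 servings → $4.46.
The minimum over all feasible corners is $1.94.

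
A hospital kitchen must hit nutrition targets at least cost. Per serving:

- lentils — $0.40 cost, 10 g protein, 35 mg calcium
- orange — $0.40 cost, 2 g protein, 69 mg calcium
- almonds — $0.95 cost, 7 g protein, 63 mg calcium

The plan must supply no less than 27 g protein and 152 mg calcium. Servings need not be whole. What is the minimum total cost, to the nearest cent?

lentils only: max(27/10, 152/35) = 4.343 servings → $1.74.
orange only: max(27/2, 152/69) = 13.5 servings → $5.40.
almonds only: max(27/7, 152/63) = 3.857 servings → $3.66.
lentils + orange with both tight: 2.515 servings and 0.9274 servings → $1.38.
lentils + almonds with both tight: 1.655 servings and 1.494 servings → $2.08.
orange + almonds with both targets exact would need a negative amount; discard.
Cheapest feasible corner: $1.38.

$1.38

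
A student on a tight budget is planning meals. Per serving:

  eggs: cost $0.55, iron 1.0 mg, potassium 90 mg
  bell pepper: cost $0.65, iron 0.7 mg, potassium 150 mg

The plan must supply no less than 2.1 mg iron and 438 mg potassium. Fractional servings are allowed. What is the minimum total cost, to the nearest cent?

$1.91

A basic optimal solution has at most two foods positive. Try each food alone and each pair with both targets met exactly.
eggs only: max(2.1/1.0, 438/90) = 4.867 servings → $2.68.
bell pepper only: max(2.1/0.7, 438/150) = 3 servings → $1.95.
eggs + bell pepper with both tight: 0.09655 servings and 2.862 servings → $1.91.
So the least-cost plan costs $1.91.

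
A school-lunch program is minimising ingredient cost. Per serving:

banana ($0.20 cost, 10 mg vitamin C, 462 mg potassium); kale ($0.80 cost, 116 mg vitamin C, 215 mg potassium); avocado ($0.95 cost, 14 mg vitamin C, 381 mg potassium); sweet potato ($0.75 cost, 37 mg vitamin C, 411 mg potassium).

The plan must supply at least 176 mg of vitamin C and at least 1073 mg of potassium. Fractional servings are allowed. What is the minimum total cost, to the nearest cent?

A basic optimal solution has at most two foods positive. Try each food alone and each pair with both targets met exactly.
banana only: max(176/10, 1073/462) = 17.6 servings → $3.52.
kale only: max(176/116, 1073/215) = 4.991 servings → $3.99.
avocado only: max(176/14, 1073/381) = 12.57 servings → $11.94.
sweet potato only: max(176/37, 1073/411) = 4.757 servings → $3.57.
banana + kale with both tight: 1.684 servings and 1.372 servings → $1.43.
banana + avocado with both targets exact would need a negative amount; discard.
banana + sweet potato with both targets exact would need a negative amount; discard.
kale + avocado with both tight: 1.263 servings and 2.103 servings → $3.01.
kale + sweet potato with both tight: 0.8216 servings and 2.181 servings → $2.29.
avocado + sweet potato with both targets exact would need a negative amount; discard.
The minimum over all feasible corners is $1.43.

$1.43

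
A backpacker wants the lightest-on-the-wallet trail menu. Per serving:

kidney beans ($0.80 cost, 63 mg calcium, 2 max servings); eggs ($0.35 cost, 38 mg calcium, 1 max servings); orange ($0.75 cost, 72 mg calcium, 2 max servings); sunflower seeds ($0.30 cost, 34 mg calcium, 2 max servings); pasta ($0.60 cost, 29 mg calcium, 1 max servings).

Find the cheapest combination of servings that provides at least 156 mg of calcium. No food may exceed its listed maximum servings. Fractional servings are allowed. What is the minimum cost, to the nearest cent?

Cost per mg of calcium: sunflower seeds $0.0088, eggs $0.0092, orange $0.0104, kidney beans $0.0127, pasta $0.0207.
Take 2 servings of sunflower seeds: +68.0 mg calcium for $0.60 (total $0.60, still need 88.0 mg).
Take 1 serving of eggs: +38.0 mg calcium for $0.35 (total $0.95, still need 50.0 mg).
Take 0.6944 servings of orange: +50.0 mg calcium for $0.52 (total $1.47, still need 0.0 mg).
Filling from the cheapest source first is optimal under one linear minimum: $1.47.

$1.47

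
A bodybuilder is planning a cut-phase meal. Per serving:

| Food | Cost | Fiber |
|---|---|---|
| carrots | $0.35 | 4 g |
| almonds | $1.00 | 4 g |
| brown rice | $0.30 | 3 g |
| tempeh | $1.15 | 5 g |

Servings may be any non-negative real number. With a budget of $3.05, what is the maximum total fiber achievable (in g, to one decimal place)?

34.9 g

Fiber per dollar: carrots 11.43, brown rice 10, tempeh 4.348, almonds 4.
With no serving limits, spend the whole cost allowance on carrots: $3.05 / $0.35 × 4 g = 34.9 g.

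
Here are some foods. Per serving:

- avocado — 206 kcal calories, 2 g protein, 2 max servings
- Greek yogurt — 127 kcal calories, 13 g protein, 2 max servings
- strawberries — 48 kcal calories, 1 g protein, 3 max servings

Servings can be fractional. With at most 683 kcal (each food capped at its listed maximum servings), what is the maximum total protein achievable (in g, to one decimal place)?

Protein per kcal: Greek yogurt 0.1024, strawberries 0.02083, avocado 0.009709.
Take 2 servings of Greek yogurt: uses 254 kcal, +26.0 g protein (running total 26.0 g).
Take 3 servings of strawberries: uses 144 kcal, +3.0 g protein (running total 29.0 g).
Take 1.383 servings of avocado: uses 285 kcal, +2.8 g protein (running total 31.8 g).
Filling greedily by protein-per-kcal is optimal for one linear limit, giving 31.8 g.

31.8 g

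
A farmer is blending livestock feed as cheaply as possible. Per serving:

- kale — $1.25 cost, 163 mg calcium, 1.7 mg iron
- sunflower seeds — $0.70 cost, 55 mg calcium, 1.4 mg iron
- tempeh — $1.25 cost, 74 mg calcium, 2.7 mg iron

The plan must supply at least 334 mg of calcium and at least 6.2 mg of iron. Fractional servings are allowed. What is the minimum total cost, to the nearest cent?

A basic optimal solution has at most two foods positive. Try each food alone and each pair with both targets met exactly.
kale only: max(334/163, 6.2/1.7) = 3.647 servings → $4.56.
sunflower seeds only: max(334/55, 6.2/1.4) = 6.073 servings → $4.25.
tempeh only: max(334/74, 6.2/2.7) = 4.514 servings → $5.64.
kale + sunflower seeds with both tight: 0.9399 servings and 3.287 servings → $3.48.
kale + tempeh with both tight: 1.409 servings and 1.409 servings → $3.52.
sunflower seeds + tempeh: the both-tight solution has a negative serving — not a feasible corner.
Cheapest feasible corner: $3.48.

$3.48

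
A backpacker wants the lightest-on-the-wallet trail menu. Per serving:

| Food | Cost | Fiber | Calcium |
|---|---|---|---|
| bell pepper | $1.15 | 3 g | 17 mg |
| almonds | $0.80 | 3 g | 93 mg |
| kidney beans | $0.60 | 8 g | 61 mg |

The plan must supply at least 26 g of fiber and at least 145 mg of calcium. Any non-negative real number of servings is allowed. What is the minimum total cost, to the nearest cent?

An LP optimum is at a vertex; with two nutrient constraints at most two foods are used. Check each candidate.
bell pepper only: max(26/3, 145/17) = 8.667 servings → $9.97.
almonds only: max(26/3, 145/93) = 8.667 servings → $6.93.
kidney beans only: max(26/8, 145/61) = 3.25 servings → $1.95.
bell pepper + almonds: the both-tight solution has a negative serving — not a feasible corner.
bell pepper + kidney beans: intersection lies outside the first quadrant.
almonds + kidney beans: intersection lies outside the first quadrant.
So the least-cost plan costs $1.95.

$1.95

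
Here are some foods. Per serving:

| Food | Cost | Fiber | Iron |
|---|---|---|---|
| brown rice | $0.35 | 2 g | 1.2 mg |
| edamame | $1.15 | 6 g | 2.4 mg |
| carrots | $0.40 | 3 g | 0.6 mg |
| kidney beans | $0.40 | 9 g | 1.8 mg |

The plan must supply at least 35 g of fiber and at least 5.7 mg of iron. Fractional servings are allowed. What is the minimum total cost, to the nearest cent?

brown rice only: max(35/2, 5.7/1.2) = 17.5 servings → $6.12.
edamame only: max(35/6, 5.7/2.4) = 5.833 servings → $6.71.
carrots only: max(35/3, 5.7/0.6) = 11.67 servings → $4.67.
kidney beans only: max(35/9, 5.7/1.8) = 3.889 servings → $1.56.
brown rice + edamame: intersection lies outside the first quadrant.
brown rice + carrots: intersection lies outside the first quadrant.
brown rice + kidney beans: the both-tight solution has a negative serving — not a feasible corner.
edamame + carrots: intersection lies outside the first quadrant.
edamame + kidney beans: the both-tight solution has a negative serving — not a feasible corner.
carrots + kidney beans (both tight): parallel constraints — no distinct corner.
So the least-cost plan costs $1.56.

$1.56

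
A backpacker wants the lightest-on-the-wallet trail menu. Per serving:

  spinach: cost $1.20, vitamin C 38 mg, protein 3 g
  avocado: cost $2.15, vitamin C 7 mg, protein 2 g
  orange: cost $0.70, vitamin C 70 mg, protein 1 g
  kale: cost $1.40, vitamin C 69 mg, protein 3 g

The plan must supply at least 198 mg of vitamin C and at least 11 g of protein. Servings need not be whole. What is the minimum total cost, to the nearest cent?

$4.71

At the optimum either one food covers both requirements or two foods hit both targets exactly; no other combination can be cheaper.
spinach only: max(198/38, 11/3) = 5.211 servings → $6.25.
avocado only: max(198/7, 11/2) = 28.29 servings → $60.81.
orange only: max(198/70, 11/1) = 11 servings → $7.70.
kale only: max(198/69, 11/3) = 3.667 servings → $5.13.
spinach + avocado with both targets exact would need a negative amount; discard.
spinach + orange with both tight: 3.326 servings and 1.023 servings → $4.71.
spinach + kale with both tight: 1.774 servings and 1.892 servings → $4.78.
avocado + orange with both tight: 4.301 servings and 2.398 servings → $10.93.
avocado + kale with both tight: 1.41 servings and 2.726 servings → $6.85.
orange + kale with both targets exact would need a negative amount; discard.
Cheapest feasible corner: $4.71.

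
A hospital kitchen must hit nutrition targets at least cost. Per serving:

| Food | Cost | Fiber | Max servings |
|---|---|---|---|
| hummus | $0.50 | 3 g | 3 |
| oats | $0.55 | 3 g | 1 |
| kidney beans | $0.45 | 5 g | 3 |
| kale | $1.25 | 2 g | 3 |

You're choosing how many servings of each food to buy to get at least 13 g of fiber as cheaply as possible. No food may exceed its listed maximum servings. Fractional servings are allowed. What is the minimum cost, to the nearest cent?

$1.17

Cost per g of fiber: kidney beans $0.0900, hummus $0.1667, oats $0.1833, kale $0.6250.
Take 2.6 servings of kidney beans: +13.0 g fiber for $1.17 (total $1.17, still need 0.0 g).
Filling from the cheapest source first is optimal under one linear minimum: $1.17.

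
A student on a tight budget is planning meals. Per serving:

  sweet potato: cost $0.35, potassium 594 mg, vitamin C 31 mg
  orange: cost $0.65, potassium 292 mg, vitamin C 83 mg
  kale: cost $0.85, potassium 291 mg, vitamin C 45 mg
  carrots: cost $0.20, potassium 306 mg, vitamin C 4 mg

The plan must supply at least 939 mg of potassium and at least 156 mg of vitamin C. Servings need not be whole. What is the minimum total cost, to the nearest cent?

The cheapest plan sits at a corner of the feasible region — with two constraints it uses at most two foods.
sweet potato only: max(939/594, 156/31) = 5.032 servings → $1.76.
orange only: max(939/292, 156/83) = 3.216 servings → $2.09.
kale only: max(939/291, 156/45) = 3.467 servings → $2.95.
carrots only: max(939/306, 156/4) = 39 servings → $7.80.
sweet potato + orange with both tight: 0.8046 servings and 1.579 servings → $1.31.
sweet potato + kale: intersection lies outside the first quadrant.
sweet potato + carrots: the both-tight solution has a negative serving — not a feasible corner.
orange + kale with both tight: 0.2852 servings and 2.941 servings → $2.68.
orange + carrots with both tight: 1.815 servings and 1.337 servings → $1.45.
kale + carrots with both targets exact would need a negative amount; discard.
The minimum over all feasible corners is $1.31.

$1.31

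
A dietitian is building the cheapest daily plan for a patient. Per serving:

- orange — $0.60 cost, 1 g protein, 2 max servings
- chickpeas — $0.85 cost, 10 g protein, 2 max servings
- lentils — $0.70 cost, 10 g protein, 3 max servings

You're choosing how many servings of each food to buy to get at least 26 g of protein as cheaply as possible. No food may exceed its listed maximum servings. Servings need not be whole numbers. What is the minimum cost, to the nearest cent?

Cost per g of protein: lentils $0.0700, chickpeas $0.0850, orange $0.6000.
Take 2.6 servings of lentils: +26.0 g protein for $1.82 (total $1.82, still need 0.0 g).
Filling from the cheapest source first is optimal under one linear minimum: $1.82.

$1.82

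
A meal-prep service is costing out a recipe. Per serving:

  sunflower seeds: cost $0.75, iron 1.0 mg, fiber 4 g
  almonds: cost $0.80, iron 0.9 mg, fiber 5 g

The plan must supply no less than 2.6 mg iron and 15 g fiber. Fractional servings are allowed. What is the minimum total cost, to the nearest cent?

Compare the cost at each extreme point of the feasible region.
sunflower seeds only: max(2.6/1.0, 15/4) = 3.75 servings → $2.81.
almonds only: max(2.6/0.9, 15/5) = 3 servings → $2.40.
sunflower seeds + almonds with both targets exact would need a negative amount; discard.
So the least-cost plan costs $2.40.

$2.40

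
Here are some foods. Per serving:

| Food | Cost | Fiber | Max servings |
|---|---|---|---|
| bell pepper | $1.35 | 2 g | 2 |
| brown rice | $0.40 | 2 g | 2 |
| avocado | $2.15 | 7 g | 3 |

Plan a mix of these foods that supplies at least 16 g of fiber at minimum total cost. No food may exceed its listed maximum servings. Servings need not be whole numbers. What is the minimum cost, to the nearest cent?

$4.49

Cost per g of fiber: brown rice $0.2000, avocado $0.3071, bell pepper $0.6750.
Take 2 servings of brown rice: +4.0 g fiber for $0.80 (total $0.80, still need 12.0 g).
Take 1.714 servings of avocado: +12.0 g fiber for $3.69 (total $4.49, still need 0.0 g).
Filling from the cheapest source first is optimal under one linear minimum: $4.49.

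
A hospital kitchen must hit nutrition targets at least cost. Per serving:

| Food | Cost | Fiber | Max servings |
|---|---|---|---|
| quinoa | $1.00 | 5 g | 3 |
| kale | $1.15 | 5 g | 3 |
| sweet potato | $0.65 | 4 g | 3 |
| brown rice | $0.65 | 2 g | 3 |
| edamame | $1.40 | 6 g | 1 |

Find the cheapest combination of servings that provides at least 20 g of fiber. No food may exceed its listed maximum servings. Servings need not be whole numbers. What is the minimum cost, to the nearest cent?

$3.55

Cost per g of fiber: sweet potato $0.1625, quinoa $0.2000, kale $0.2300, edamame $0.2333, brown rice $0.3250.
Take 3 servings of sweet potato: +12.0 g fiber for $1.95 (total $1.95, still need 8.0 g).
Take 1.6 servings of quinoa: +8.0 g fiber for $1.60 (total $3.55, still need 0.0 g).
Greedy by cheapest-per-g is optimal for a single linear constraint, so the minimum cost is $3.55.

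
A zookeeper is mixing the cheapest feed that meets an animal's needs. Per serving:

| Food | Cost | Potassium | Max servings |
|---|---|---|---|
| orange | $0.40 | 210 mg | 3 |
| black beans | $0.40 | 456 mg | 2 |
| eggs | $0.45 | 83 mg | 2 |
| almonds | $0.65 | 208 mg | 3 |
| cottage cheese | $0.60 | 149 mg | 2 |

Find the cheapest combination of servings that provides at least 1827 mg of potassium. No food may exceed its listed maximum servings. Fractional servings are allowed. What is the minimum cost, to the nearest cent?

$2.89

Cost per mg of potassium: black beans $0.0009, orange $0.0019, almonds $0.0031, cottage cheese $0.0040, eggs $0.0054.
Take 2 servings of black beans: +912.0 mg potassium for $0.80 (total $0.80, still need 915.0 mg).
Take 3 servings of orange: +630.0 mg potassium for $1.20 (total $2.00, still need 285.0 mg).
Take 1.37 servings of almonds: +285.0 mg potassium for $0.89 (total $2.89, still need 0.0 mg).
Filling from the cheapest source first is optimal under one linear minimum: $2.89.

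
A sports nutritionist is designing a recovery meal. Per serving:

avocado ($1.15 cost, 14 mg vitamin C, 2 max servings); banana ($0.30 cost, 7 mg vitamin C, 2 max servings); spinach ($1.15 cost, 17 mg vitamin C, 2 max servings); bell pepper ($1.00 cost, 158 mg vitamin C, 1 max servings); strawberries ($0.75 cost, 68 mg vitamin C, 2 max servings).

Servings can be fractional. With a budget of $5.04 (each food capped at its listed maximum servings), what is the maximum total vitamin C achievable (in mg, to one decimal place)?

Vitamin C per dollar: bell pepper 158, strawberries 90.67, banana 23.33, spinach 14.78, avocado 12.17.
Take 1 serving of bell pepper: spends $1.00, +158.0 mg vitamin C (running total 158.0 mg).
Take 2 servings of strawberries: spends $1.50, +136.0 mg vitamin C (running total 294.0 mg).
Take 2 servings of banana: spends $0.60, +14.0 mg vitamin C (running total 308.0 mg).
Take 1.687 servings of spinach: spends $1.94, +28.7 mg vitamin C (running total 336.7 mg).
Filling greedily by vitamin C-per-dollar is optimal for one linear limit, giving 336.7 mg.

336.7 mg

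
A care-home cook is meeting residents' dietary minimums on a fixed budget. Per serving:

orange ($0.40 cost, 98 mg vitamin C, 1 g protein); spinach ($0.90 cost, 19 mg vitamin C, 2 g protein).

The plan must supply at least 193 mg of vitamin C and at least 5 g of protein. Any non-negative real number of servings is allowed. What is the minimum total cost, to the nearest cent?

$2.00

For a min-cost LP with two ≥-constraints, a basic feasible solution has at most two positive variables.
orange only: max(193/98, 5/1) = 5 servings → $2.00.
spinach only: max(193/19, 5/2) = 10.16 servings → $9.14.
orange + spinach with both tight: 1.644 servings and 1.678 servings → $2.17.
Cheapest feasible corner: $2.00.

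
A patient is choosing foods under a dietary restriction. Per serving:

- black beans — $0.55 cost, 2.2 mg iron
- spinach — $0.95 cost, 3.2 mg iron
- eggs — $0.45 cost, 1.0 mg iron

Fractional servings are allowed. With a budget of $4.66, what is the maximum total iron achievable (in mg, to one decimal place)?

18.6 mg

Iron per dollar: black beans 4, spinach 3.368, eggs 2.222.
With no serving limits, spend the whole cost allowance on black beans: $4.66 / $0.55 × 2.2 mg = 18.6 mg.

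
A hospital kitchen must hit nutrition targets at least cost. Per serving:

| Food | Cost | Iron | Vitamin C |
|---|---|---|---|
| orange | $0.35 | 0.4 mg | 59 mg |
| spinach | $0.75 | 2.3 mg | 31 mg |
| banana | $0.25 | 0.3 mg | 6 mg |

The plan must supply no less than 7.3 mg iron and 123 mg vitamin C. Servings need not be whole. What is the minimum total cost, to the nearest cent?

For a min-cost LP with two ≥-constraints, a basic feasible solution has at most two positive variables.
orange only: max(7.3/0.4, 123/59) = 18.25 servings → $6.39.
spinach only: max(7.3/2.3, 123/31) = 3.968 servings → $2.98.
banana only: max(7.3/0.3, 123/6) = 24.33 servings → $6.08.
orange + spinach with both tight: 0.459 servings and 3.094 servings → $2.48.
orange + banana: intersection lies outside the first quadrant.
spinach + banana with both tight: 1.533 servings and 12.58 servings → $4.29.
So the least-cost plan costs $2.48.

$2.48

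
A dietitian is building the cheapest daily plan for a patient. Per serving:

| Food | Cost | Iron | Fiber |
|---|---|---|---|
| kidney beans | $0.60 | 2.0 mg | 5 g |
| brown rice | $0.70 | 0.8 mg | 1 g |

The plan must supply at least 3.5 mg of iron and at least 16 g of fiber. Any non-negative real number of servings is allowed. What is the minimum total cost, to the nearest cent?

$1.92

Check every corner: each single food scaled to meet both minima, and each pair solved so both constraints bind.
kidney beans only: max(3.5/2.0, 16/5) = 3.2 servings → $1.92.
brown rice only: max(3.5/0.8, 16/1) = 16 servings → $11.20.
kidney beans + brown rice with both targets exact would need a negative amount; discard.
So the least-cost plan costs $1.92.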